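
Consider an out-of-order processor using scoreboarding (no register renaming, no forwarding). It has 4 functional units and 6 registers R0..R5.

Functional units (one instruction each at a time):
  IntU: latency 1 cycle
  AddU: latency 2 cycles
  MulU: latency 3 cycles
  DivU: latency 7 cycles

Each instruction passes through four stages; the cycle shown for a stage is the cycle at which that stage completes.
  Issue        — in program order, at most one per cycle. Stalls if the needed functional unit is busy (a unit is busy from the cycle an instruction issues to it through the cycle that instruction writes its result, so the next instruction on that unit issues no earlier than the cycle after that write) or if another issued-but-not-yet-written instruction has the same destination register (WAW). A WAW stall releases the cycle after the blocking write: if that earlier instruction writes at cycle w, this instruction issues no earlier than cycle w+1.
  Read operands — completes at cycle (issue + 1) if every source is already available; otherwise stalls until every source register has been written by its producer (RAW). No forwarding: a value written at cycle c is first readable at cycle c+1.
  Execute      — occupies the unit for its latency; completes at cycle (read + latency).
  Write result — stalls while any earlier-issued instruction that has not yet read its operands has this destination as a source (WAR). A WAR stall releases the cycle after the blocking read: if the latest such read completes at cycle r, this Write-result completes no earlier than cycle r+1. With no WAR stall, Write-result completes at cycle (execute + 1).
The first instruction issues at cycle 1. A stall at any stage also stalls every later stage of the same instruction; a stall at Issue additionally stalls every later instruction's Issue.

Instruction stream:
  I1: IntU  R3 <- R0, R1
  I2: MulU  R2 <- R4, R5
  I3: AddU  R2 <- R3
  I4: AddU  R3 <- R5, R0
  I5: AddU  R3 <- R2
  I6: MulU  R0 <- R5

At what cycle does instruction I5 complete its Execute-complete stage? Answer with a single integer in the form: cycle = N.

cycle = 21

[1] issue I1 (IntU)
[2] I1 read-ops, issue I2 (MulU)
[3] I1 finished on IntU, I2 read-ops
[4] I1→R3
[6] I2 finished on MulU
[7] I2→R2
[8] issue I3 (AddU)
[9] I3 read-ops
[11] I3 finished on AddU
[12] I3→R2
[13] issue I4 (AddU)
[14] I4 read-ops
[16] I4 finished on AddU
[17] I4→R3
[18] issue I5 (AddU)
[19] I5 read-ops, issue I6 (MulU)
[20] I6 read-ops
[21] I5 finished on AddU
[22] I5→R3
[23] I6 finished on MulU
[24] I6→R0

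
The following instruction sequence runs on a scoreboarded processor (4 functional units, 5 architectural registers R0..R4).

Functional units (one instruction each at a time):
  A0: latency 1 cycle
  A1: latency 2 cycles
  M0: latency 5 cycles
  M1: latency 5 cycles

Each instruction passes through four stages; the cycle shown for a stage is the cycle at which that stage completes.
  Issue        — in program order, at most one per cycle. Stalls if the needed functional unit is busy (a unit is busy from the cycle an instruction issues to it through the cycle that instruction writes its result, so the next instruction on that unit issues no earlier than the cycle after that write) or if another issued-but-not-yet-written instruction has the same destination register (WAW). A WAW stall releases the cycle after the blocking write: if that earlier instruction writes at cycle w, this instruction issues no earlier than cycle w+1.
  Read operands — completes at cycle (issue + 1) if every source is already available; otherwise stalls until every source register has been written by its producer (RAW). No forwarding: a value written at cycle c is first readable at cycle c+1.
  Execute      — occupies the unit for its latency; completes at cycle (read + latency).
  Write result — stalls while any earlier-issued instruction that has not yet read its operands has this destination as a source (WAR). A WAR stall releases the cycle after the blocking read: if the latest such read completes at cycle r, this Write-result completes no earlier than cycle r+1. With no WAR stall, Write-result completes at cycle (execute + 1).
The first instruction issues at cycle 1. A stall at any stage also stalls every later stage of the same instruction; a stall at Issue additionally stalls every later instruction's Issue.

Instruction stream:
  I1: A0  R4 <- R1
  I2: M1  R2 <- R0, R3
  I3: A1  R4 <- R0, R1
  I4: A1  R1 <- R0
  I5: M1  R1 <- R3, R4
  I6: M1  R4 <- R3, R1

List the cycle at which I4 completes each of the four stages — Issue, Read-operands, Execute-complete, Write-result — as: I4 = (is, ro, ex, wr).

  I1 | 1 | 2 | 3 | 4
  I2 | 2 | 3 | 8 | 9
  I3 | 5 | 6 | 8 | 9   WAW R4: wait I1 write@4
  I4 | 10 | 11 | 13 | 14   struct: A1 busy until I3 writes@9
  I5 | 15 | 16 | 21 | 22   WAW R1: wait I4 write@14
  I6 | 23 | 24 | 29 | 30   struct: M1 busy until I5 writes@22

I4 = (10, 11, 13, 14)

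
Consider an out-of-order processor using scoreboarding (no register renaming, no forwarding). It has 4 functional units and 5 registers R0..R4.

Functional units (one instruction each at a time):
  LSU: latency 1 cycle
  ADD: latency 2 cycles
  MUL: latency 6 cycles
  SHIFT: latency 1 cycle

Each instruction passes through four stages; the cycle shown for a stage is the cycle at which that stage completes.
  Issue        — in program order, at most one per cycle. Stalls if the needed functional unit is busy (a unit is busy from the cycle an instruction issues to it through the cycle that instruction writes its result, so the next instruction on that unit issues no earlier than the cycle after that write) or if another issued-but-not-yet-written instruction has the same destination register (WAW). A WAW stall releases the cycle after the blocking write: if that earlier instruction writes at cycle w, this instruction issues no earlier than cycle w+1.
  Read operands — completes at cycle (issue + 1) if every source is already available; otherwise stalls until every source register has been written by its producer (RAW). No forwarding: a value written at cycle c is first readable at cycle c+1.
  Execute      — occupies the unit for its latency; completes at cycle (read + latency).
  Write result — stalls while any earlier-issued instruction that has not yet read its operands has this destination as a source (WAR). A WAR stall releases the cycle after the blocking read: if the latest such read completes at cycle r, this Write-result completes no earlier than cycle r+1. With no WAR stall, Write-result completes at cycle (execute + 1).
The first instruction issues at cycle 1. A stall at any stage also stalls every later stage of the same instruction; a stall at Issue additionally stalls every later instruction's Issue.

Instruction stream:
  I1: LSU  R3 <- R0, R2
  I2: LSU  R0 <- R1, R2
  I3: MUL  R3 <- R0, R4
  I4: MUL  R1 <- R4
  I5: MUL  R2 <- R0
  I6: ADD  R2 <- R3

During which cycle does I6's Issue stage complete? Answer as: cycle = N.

cycle = 35

[1] I1→LSU
[2] I1 RO
[3] I1 EX
[4] I1 WR R3
[5] I2→LSU
[6] I2 RO · I3→MUL
[7] I2 EX
[8] I2 WR R0
[9] I3 RO
[15] I3 EX
[16] I3 WR R3
[17] I4→MUL
[18] I4 RO
[24] I4 EX
[25] I4 WR R1
[26] I5→MUL
[27] I5 RO
[33] I5 EX
[34] I5 WR R2
[35] I6→ADD
[36] I6 RO
[38] I6 EX
[39] I6 WR R2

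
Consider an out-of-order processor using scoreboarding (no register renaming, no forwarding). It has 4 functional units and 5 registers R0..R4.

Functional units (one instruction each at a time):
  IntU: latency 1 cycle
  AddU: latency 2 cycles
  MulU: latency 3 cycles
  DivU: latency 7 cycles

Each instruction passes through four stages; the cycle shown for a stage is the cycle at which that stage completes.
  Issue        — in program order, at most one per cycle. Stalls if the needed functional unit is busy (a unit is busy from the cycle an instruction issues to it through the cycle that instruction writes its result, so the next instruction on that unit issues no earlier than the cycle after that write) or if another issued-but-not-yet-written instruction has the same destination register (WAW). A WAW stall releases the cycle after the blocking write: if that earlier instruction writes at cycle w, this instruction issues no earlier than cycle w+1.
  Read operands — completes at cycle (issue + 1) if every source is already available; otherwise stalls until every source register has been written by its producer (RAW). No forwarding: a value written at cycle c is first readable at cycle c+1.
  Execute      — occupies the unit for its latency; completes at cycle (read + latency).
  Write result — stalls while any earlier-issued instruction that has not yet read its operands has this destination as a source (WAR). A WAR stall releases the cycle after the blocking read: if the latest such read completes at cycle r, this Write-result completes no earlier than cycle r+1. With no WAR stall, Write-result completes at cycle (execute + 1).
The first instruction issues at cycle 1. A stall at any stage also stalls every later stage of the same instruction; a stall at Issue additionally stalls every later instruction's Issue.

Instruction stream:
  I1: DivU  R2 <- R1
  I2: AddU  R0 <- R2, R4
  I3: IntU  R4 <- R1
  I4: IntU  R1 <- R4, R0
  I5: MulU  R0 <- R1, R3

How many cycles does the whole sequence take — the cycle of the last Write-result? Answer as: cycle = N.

cycle = 22

  I1 | 1 | 2 | 9 | 10
  I2 | 2 | 11 | 13 | 14   RAW R2: wait I1 write@10
  I3 | 3 | 4 | 5 | 12   WAR R4: wait I2 read@11
  I4 | 13 | 15 | 16 | 17   struct: IntU busy until I3 writes@12 · RAW R0: wait I2 write@14
  I5 | 15 | 18 | 21 | 22   WAW R0: wait I2 write@14 · RAW R1: wait I4 write@17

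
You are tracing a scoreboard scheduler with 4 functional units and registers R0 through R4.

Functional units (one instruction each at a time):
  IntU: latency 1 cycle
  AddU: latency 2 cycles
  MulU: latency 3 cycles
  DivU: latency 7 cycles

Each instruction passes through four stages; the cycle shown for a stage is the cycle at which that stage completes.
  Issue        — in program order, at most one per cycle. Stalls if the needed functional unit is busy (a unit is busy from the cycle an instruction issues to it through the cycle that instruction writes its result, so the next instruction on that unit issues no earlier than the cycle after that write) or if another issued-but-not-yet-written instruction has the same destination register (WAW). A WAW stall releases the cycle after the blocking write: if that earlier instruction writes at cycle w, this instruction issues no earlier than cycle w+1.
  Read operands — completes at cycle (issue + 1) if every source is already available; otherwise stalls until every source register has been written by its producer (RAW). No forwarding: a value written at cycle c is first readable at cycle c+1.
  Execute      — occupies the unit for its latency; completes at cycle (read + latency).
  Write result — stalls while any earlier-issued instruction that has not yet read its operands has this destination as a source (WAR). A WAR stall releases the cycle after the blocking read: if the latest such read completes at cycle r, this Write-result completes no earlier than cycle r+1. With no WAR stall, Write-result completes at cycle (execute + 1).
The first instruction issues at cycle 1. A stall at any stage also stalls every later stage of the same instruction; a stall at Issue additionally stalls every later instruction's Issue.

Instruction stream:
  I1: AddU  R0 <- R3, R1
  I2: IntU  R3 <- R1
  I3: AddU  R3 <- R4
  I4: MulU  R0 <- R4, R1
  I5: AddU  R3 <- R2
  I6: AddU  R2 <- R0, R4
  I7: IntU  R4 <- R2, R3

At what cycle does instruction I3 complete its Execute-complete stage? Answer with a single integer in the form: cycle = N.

cycle = 9

[1] issue I1 (AddU)
[2] I1 read-ops; issue I2 (IntU)
[3] I2 read-ops
[4] I1 finished on AddU; I2 finished on IntU
[5] I1→R0; I2→R3
[6] issue I3 (AddU)
[7] I3 read-ops; issue I4 (MulU)
[8] I4 read-ops
[9] I3 finished on AddU
[10] I3→R3
[11] I4 finished on MulU; issue I5 (AddU)
[12] I4→R0; I5 read-ops
[14] I5 finished on AddU
[15] I5→R3
[16] issue I6 (AddU)
[17] I6 read-ops; issue I7 (IntU)
[19] I6 finished on AddU
[20] I6→R2
[21] I7 read-ops
[22] I7 finished on IntU
[23] I7→R4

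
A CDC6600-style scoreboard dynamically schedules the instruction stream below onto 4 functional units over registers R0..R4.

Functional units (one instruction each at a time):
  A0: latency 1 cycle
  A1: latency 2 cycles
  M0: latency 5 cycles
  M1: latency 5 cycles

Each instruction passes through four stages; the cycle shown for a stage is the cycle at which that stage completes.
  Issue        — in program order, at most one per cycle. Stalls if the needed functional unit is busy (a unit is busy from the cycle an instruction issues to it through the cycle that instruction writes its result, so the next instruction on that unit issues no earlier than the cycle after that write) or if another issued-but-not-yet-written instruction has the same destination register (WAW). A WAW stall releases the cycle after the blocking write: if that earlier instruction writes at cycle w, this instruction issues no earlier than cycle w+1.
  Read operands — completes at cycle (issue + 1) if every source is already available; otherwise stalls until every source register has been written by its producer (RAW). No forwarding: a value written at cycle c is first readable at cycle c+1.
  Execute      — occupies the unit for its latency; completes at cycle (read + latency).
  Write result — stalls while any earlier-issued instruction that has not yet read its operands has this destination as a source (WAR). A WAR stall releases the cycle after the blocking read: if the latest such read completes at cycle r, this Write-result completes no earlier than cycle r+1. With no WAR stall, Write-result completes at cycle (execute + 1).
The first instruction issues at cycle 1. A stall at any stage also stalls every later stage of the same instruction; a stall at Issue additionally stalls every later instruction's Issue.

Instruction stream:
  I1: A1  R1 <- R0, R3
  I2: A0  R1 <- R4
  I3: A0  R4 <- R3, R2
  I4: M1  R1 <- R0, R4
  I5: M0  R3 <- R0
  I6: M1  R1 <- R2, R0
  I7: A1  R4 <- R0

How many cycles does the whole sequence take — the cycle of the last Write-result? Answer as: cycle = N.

cycle = 28

cycle 1: issue I1 (A1)
cycle 2: I1 read-ops
cycle 4: I1 finished on A1
cycle 5: I1→R1
cycle 6: issue I2 (A0)
cycle 7: I2 read-ops
cycle 8: I2 finished on A0
cycle 9: I2→R1
cycle 10: issue I3 (A0)
cycle 11: I3 read-ops; issue I4 (M1)
cycle 12: I3 finished on A0; issue I5 (M0)
cycle 13: I3→R4; I5 read-ops
cycle 14: I4 read-ops
cycle 18: I5 finished on M0
cycle 19: I4 finished on M1; I5→R3
cycle 20: I4→R1
cycle 21: issue I6 (M1)
cycle 22: I6 read-ops; issue I7 (A1)
cycle 23: I7 read-ops
cycle 25: I7 finished on A1
cycle 26: I7→R4
cycle 27: I6 finished on M1
cycle 28: I6→R1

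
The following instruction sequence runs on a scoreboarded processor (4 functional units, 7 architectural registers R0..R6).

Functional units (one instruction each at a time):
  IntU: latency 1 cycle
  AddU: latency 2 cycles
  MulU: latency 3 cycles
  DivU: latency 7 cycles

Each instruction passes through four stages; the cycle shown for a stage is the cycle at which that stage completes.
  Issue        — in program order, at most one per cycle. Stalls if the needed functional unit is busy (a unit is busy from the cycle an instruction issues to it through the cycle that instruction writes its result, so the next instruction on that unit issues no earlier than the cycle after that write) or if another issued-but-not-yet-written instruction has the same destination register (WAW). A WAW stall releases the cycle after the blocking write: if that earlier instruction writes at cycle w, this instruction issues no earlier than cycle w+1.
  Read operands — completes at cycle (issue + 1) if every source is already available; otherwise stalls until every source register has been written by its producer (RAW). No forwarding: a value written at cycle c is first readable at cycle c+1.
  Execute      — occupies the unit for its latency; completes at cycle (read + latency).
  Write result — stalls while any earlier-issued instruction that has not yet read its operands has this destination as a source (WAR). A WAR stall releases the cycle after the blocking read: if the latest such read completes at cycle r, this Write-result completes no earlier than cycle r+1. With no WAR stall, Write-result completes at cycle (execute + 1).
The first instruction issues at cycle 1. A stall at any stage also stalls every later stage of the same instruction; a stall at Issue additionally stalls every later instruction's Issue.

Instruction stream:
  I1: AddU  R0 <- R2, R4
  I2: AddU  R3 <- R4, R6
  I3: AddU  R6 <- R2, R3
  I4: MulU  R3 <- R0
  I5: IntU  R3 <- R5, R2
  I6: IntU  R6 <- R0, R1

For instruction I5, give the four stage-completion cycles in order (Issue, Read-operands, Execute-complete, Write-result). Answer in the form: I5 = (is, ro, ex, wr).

c1: I1 dispatched to AddU
c2: I1 operands ready
c4: I1 complete
c5: R0←I1
c6: I2 dispatched to AddU
c7: I2 operands ready
c9: I2 complete
c10: R3←I2
c11: I3 dispatched to AddU
c12: I3 operands ready · I4 dispatched to MulU
c13: I4 operands ready
c14: I3 complete
c15: R6←I3
c16: I4 complete
c17: R3←I4
c18: I5 dispatched to IntU
c19: I5 operands ready
c20: I5 complete
c21: R3←I5
c22: I6 dispatched to IntU
c23: I6 operands ready
c24: I6 complete
c25: R6←I6

I5 = (18, 19, 20, 21)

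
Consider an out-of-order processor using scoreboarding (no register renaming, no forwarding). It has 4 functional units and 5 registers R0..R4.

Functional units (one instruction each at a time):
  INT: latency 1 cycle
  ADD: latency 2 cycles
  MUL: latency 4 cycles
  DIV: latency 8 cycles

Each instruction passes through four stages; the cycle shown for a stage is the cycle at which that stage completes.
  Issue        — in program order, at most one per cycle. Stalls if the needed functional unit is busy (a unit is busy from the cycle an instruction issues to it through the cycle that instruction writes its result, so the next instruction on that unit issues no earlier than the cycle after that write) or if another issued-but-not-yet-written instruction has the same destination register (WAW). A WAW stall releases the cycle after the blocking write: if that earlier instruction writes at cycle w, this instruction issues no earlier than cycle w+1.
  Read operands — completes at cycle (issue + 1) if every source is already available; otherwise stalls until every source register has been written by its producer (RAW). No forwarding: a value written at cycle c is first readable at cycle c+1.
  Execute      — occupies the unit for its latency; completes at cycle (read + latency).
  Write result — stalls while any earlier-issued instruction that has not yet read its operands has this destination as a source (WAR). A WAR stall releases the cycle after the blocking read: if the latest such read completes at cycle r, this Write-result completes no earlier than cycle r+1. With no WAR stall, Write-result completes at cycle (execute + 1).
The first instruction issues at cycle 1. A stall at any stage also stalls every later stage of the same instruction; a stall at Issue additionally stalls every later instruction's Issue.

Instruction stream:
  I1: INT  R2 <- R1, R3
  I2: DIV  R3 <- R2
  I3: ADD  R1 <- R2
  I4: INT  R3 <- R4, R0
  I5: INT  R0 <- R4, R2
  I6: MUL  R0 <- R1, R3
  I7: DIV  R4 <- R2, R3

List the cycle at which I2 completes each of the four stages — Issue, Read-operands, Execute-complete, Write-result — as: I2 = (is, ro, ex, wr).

I2 = (2, 5, 13, 14)

t=1  I1→INT
t=2  I1 RO; I2→DIV
t=3  I1 EX; I3→ADD
t=4  I1 WR R2
t=5  I2 RO; I3 RO
t=7  I3 EX
t=8  I3 WR R1
t=13  I2 EX
t=14  I2 WR R3
t=15  I4→INT
t=16  I4 RO
t=17  I4 EX
t=18  I4 WR R3
t=19  I5→INT
t=20  I5 RO
t=21  I5 EX
t=22  I5 WR R0
t=23  I6→MUL
t=24  I6 RO; I7→DIV
t=25  I7 RO
t=28  I6 EX
t=29  I6 WR R0
t=33  I7 EX
t=34  I7 WR R4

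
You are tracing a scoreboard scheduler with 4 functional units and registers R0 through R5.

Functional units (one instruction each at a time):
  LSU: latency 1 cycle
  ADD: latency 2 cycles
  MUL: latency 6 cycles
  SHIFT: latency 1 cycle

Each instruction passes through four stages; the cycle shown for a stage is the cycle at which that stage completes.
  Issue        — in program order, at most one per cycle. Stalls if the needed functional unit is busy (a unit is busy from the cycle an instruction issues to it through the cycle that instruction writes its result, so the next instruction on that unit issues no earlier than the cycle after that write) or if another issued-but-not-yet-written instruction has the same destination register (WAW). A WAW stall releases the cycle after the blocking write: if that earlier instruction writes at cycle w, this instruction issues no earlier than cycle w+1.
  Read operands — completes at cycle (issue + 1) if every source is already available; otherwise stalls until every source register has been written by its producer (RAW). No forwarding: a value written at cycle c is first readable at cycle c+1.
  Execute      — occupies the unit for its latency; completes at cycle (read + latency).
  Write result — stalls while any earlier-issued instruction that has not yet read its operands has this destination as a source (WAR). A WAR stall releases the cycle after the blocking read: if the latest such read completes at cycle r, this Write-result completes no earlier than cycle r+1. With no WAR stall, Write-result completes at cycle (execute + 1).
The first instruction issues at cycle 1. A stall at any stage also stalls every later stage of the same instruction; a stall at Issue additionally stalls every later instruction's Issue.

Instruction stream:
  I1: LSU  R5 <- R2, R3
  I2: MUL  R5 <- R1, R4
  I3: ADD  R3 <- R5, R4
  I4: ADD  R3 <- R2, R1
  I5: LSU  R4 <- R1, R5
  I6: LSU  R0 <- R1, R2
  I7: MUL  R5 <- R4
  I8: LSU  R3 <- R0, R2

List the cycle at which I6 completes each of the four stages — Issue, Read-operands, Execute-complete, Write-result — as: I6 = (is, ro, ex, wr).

I6 = (23, 24, 25, 26)

1) issue 1, read 2, done 3, write 4
2) issue 5, read 6, done 12, write 13  <WAW R5: wait I1 write@4>
3) issue 6, read 14, done 16, write 17  <RAW R5: wait I2 write@13>
4) issue 18, read 19, done 21, write 22  <struct: ADD busy until I3 writes@17>
5) issue 19, read 20, done 21, write 22
6) issue 23, read 24, done 25, write 26  <struct: LSU busy until I5 writes@22>
7) issue 24, read 25, done 31, write 32
8) issue 27, read 28, done 29, write 30  <struct: LSU busy until I6 writes@26>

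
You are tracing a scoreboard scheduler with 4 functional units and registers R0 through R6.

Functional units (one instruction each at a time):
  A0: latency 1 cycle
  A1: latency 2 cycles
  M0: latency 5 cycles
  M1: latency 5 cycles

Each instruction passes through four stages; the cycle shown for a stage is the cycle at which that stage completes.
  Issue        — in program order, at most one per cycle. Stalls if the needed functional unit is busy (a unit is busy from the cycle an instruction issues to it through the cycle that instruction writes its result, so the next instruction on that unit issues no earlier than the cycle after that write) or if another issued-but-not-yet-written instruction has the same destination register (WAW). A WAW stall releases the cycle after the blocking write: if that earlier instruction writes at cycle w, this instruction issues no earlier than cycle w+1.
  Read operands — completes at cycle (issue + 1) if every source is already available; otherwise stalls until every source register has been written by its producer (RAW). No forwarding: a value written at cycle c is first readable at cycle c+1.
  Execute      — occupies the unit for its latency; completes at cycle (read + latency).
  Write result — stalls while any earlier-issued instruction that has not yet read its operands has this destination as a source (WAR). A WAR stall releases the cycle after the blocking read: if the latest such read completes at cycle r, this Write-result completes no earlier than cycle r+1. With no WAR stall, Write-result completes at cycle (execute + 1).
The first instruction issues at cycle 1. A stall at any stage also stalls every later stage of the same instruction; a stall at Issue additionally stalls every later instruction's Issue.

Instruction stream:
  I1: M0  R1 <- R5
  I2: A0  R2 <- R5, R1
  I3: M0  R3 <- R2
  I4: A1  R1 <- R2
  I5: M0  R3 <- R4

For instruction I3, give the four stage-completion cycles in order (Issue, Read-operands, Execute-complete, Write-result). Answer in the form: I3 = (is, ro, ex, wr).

I3 = (9, 12, 17, 18)

c1: I1 issues→M0
c2: I1 reads · I2 issues→A0
c7: I1 exec-done
c8: I1 writes R1
c9: I2 reads · I3 issues→M0
c10: I2 exec-done · I4 issues→A1
c11: I2 writes R2
c12: I3 reads · I4 reads
c14: I4 exec-done
c15: I4 writes R1
c17: I3 exec-done
c18: I3 writes R3
c19: I5 issues→M0
c20: I5 reads
c25: I5 exec-done
c26: I5 writes R3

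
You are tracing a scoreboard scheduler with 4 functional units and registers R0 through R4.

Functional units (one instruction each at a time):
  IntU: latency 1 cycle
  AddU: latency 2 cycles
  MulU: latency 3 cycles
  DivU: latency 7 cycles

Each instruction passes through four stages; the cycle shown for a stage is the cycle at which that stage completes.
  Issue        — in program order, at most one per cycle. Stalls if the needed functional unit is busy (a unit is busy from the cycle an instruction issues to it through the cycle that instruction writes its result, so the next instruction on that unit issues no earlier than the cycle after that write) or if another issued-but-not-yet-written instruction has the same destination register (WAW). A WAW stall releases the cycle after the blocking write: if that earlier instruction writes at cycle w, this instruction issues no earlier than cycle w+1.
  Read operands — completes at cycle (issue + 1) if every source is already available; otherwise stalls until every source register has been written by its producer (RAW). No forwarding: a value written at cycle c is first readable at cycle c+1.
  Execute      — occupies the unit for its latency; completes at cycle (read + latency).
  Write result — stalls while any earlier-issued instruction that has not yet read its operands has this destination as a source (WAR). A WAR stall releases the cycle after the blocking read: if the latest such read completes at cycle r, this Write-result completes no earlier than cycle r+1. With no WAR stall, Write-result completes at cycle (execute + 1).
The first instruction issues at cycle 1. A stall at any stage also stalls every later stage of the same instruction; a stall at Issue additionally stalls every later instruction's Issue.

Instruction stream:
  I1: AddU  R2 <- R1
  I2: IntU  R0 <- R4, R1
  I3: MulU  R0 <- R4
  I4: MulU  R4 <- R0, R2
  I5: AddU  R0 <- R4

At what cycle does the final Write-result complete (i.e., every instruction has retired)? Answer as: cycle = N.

[1] issue I1 (AddU)
[2] I1 read-ops, issue I2 (IntU)
[3] I2 read-ops
[4] I1 finished on AddU, I2 finished on IntU
[5] I1→R2, I2→R0
[6] issue I3 (MulU)
[7] I3 read-ops
[10] I3 finished on MulU
[11] I3→R0
[12] issue I4 (MulU)
[13] I4 read-ops, issue I5 (AddU)
[16] I4 finished on MulU
[17] I4→R4
[18] I5 read-ops
[20] I5 finished on AddU
[21] I5→R0

cycle = 21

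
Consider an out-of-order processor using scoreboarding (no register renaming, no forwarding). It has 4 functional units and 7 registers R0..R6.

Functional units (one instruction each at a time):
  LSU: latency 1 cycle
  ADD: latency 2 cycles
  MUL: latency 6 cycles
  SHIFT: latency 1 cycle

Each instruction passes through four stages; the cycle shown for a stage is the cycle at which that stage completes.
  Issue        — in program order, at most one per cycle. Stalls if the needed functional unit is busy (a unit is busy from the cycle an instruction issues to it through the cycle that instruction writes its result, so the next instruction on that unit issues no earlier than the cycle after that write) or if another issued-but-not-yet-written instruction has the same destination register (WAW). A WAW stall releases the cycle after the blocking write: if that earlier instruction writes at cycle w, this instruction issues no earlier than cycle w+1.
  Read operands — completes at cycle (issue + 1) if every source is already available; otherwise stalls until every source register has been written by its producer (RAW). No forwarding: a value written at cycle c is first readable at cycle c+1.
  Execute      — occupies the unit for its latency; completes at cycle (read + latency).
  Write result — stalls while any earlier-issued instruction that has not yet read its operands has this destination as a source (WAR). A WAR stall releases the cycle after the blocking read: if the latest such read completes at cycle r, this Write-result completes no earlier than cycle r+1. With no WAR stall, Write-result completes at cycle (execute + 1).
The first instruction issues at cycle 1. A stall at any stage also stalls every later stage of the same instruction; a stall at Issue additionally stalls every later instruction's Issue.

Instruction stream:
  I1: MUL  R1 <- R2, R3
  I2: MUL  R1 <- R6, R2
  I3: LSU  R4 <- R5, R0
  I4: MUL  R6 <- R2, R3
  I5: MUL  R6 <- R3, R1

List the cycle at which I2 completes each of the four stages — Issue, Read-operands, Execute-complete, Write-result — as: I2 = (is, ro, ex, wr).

I2 = (10, 11, 17, 18)

I1  is:1  ro:2  ex:8  wr:9
I2  is:10  ro:11  ex:17  wr:18  — struct: MUL busy until I1 writes@9
I3  is:11  ro:12  ex:13  wr:14
I4  is:19  ro:20  ex:26  wr:27  — struct: MUL busy until I2 writes@18
I5  is:28  ro:29  ex:35  wr:36  — struct: MUL busy until I4 writes@27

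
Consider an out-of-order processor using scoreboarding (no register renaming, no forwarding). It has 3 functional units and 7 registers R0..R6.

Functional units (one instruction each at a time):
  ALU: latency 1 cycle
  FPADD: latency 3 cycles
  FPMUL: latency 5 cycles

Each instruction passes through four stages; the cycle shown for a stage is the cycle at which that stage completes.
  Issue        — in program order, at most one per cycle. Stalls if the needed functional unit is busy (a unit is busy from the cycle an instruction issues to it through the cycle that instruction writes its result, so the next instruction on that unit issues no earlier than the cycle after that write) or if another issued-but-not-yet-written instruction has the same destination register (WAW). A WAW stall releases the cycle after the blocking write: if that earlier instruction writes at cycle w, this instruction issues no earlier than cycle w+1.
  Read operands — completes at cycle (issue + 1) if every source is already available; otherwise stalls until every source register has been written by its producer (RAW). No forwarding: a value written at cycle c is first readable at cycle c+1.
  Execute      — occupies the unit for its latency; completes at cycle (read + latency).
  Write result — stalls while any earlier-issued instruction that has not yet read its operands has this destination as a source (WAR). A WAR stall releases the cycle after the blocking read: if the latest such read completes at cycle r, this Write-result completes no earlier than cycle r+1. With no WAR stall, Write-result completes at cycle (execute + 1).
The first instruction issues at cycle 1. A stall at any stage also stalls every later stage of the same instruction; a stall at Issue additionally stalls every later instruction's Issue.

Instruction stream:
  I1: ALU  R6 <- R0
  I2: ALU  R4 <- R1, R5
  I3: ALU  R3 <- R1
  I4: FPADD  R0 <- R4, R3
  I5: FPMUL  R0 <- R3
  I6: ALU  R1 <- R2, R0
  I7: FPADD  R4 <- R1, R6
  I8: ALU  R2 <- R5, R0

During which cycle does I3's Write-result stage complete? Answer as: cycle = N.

cycle = 12

c1: I1→ALU
c2: I1 RO
c3: I1 EX
c4: I1 WR R6
c5: I2→ALU
c6: I2 RO
c7: I2 EX
c8: I2 WR R4
c9: I3→ALU
c10: I3 RO; I4→FPADD
c11: I3 EX
c12: I3 WR R3
c13: I4 RO
c16: I4 EX
c17: I4 WR R0
c18: I5→FPMUL
c19: I5 RO; I6→ALU
c20: I7→FPADD
c24: I5 EX
c25: I5 WR R0
c26: I6 RO
c27: I6 EX
c28: I6 WR R1
c29: I7 RO; I8→ALU
c30: I8 RO
c31: I8 EX
c32: I7 EX; I8 WR R2
c33: I7 WR R4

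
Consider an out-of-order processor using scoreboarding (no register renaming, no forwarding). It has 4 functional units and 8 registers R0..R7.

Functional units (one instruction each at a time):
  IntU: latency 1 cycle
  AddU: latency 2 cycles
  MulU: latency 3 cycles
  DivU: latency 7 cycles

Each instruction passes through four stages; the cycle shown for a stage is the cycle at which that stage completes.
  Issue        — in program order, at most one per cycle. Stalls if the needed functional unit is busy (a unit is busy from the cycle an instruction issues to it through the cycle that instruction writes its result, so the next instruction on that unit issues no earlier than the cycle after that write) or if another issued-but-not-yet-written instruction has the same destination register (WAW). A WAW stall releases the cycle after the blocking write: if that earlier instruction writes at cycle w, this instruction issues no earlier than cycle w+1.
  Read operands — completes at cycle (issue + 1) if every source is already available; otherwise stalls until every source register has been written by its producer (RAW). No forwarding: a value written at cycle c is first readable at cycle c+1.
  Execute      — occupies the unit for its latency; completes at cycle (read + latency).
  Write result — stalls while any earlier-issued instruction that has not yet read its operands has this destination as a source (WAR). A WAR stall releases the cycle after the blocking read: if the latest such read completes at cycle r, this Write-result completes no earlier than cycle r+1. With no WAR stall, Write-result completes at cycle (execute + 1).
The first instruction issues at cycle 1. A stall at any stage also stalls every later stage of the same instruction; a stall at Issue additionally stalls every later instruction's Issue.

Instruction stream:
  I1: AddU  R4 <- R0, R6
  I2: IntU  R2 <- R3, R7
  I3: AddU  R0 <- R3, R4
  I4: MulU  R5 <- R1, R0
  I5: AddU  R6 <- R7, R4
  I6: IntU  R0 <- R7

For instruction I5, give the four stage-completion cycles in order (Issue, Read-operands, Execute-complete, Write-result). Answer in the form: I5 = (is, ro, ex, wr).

1) issue 1, read 2, done 4, write 5
2) issue 2, read 3, done 4, write 5
3) issue 6, read 7, done 9, write 10  <struct: AddU busy until I1 writes@5>
4) issue 7, read 11, done 14, write 15  <RAW R0: wait I3 write@10>
5) issue 11, read 12, done 14, write 15  <struct: AddU busy until I3 writes@10>
6) issue 12, read 13, done 14, write 15

I5 = (11, 12, 14, 15)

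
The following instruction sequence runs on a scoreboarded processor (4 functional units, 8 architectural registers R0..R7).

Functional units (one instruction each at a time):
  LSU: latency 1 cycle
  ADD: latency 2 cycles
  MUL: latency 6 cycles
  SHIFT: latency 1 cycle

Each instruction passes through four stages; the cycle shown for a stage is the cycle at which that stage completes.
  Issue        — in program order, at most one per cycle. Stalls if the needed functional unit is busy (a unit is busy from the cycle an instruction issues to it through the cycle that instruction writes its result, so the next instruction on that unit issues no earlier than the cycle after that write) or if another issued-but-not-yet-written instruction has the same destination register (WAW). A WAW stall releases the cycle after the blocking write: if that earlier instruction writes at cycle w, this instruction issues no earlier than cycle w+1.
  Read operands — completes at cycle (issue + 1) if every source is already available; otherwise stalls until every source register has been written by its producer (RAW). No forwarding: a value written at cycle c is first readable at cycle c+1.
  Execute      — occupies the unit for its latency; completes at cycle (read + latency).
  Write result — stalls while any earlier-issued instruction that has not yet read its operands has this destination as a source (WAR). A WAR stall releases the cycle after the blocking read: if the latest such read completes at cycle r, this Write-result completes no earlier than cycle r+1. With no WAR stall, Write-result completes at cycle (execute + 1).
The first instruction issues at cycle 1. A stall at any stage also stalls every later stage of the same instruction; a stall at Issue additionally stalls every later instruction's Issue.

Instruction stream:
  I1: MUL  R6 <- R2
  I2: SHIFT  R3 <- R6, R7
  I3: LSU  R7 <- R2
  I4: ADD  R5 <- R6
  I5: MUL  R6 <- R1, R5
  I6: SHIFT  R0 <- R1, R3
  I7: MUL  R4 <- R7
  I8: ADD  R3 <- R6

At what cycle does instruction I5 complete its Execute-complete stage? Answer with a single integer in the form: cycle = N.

cycle = 20

c1: I1 dispatched to MUL
c2: I1 operands ready | I2 dispatched to SHIFT
c3: I3 dispatched to LSU
c4: I3 operands ready | I4 dispatched to ADD
c5: I3 complete
c8: I1 complete
c9: R6←I1
c10: I2 operands ready | I4 operands ready | I5 dispatched to MUL
c11: I2 complete | R7←I3
c12: R3←I2 | I4 complete
c13: R5←I4 | I6 dispatched to SHIFT
c14: I5 operands ready | I6 operands ready
c15: I6 complete
c16: R0←I6
c20: I5 complete
c21: R6←I5
c22: I7 dispatched to MUL
c23: I7 operands ready | I8 dispatched to ADD
c24: I8 operands ready
c26: I8 complete
c27: R3←I8
c29: I7 complete
c30: R4←I7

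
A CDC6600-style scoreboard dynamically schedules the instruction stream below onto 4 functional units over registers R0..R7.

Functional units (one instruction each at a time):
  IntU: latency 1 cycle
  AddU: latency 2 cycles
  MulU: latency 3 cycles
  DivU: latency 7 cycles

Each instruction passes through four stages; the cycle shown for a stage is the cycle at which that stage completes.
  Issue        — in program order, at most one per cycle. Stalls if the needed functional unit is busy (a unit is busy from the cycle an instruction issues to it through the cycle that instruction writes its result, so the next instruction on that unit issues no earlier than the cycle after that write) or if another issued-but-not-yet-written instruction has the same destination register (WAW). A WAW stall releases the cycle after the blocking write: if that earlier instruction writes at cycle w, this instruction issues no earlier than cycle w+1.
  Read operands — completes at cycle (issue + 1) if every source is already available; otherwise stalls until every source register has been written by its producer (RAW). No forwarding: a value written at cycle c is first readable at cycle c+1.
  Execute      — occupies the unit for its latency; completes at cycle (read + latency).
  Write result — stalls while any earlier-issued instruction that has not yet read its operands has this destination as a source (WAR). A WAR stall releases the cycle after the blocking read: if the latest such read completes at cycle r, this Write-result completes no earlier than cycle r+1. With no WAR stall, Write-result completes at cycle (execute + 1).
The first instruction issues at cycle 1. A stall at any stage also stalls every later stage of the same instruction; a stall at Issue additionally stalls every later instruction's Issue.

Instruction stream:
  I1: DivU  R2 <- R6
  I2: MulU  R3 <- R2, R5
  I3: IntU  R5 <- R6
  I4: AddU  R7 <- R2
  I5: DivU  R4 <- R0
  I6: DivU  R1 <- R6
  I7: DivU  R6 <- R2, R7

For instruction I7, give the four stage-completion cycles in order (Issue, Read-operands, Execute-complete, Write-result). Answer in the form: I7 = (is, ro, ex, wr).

I7 = (31, 32, 39, 40)

cycle 1: I1→DivU
cycle 2: I1 RO | I2→MulU
cycle 3: I3→IntU
cycle 4: I3 RO | I4→AddU
cycle 5: I3 EX
cycle 9: I1 EX
cycle 10: I1 WR R2
cycle 11: I2 RO | I4 RO | I5→DivU
cycle 12: I3 WR R5 | I5 RO
cycle 13: I4 EX
cycle 14: I2 EX | I4 WR R7
cycle 15: I2 WR R3
cycle 19: I5 EX
cycle 20: I5 WR R4
cycle 21: I6→DivU
cycle 22: I6 RO
cycle 29: I6 EX
cycle 30: I6 WR R1
cycle 31: I7→DivU
cycle 32: I7 RO
cycle 39: I7 EX
cycle 40: I7 WR R6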